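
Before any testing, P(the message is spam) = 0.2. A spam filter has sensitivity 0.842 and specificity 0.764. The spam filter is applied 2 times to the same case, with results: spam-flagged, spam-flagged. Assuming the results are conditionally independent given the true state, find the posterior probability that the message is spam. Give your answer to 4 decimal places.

With H the event that the message is spam, the joint likelihood of the observed sequence is P(data|H) = 0.842·0.842 = 0.70896 and P(data|¬H) = 0.236·0.236 = 0.055696.
Bayes: P(H|data) = 0.2·0.70896 / (0.2·0.70896 + 0.8·0.055696) = 0.14179/0.18635 = 0.7609.

Posterior P(H) ≈ 0.7609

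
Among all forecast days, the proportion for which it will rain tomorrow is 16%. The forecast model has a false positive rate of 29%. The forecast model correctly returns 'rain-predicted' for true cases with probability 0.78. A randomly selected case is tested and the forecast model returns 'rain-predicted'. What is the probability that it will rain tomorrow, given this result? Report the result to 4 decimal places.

P(H | E) ≈ 0.3388

Let H be the event that it will rain tomorrow. P(H) = 0.16, so P(¬H) = 0.84. With E the 'rain-predicted' result, P(E|H) = 0.78 and P(E|¬H) = 0.29.
P(E) = 0.78·0.16 + 0.29·0.84 = 0.12480 + 0.24360 = 0.36840.
By Bayes' theorem, P(H|E) = 0.12480 / 0.36840 = 0.3388.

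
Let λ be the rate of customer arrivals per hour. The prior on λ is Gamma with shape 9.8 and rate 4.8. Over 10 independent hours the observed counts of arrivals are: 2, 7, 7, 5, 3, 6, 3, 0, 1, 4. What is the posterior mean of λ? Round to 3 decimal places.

Total count ∑xᵢ = 38 over n = 10 hours.
Gamma is conjugate to the Poisson likelihood: posterior is Gamma(shape = 9.8+38 = 47.8, rate = 4.8+10 = 14.8).
Posterior mean = shape/rate = 47.8/14.8 = 3.230.

Posterior mean ≈ 3.230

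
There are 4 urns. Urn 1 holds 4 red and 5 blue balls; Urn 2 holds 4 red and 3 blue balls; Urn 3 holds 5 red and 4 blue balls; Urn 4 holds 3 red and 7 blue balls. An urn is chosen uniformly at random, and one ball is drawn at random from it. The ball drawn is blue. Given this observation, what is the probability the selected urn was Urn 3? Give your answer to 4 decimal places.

Posterior probability ≈ 0.2088

P(blue|Urn 1) = 0.5556; P(blue|Urn 2) = 0.4286; P(blue|Urn 3) = 0.4444; P(blue|Urn 4) = 0.7.
Prior × likelihood for each source: 0.25·0.5556=0.1389, 0.25·0.4286=0.1071, 0.25·0.4444=0.1111, 0.25·0.7=0.1750. Summing gives P(blue) = 0.53214.
P(Urn 3 | blue) = 0.1111 / 0.53214 = 0.2088.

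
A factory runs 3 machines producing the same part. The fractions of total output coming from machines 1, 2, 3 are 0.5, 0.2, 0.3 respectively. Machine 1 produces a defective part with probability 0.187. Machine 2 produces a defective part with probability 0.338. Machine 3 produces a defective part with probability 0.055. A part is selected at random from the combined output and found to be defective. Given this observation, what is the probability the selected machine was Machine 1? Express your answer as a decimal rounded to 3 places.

Tabulate prior·likelihood by source: [1] prior 0.5, lik 0.187, product 0.09350; [2] prior 0.2, lik 0.338, product 0.06760; [3] prior 0.3, lik 0.055, product 0.01650.
Normalizing constant = 0.17760; the posterior for Machine 1 is its product over the sum, 0.09350/0.17760 = 0.526.

Posterior probability ≈ 0.526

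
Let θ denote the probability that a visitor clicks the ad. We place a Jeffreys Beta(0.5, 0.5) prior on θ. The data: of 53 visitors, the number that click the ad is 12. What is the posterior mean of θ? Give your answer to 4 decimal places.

Observing 12 successes and 41 failures updates Beta(0.5, 0.5) by adding the success and failure counts to the two shape parameters: α = 0.5+12 = 12.5, β = 0.5+41 = 41.5.
E[θ | data] = 12.5/(12.5+41.5) = 0.2315.

Posterior mean ≈ 0.2315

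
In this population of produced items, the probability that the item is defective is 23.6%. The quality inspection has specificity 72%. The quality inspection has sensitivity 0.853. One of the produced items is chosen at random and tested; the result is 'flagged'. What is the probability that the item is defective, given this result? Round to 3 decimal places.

P(H | E) ≈ 0.485

Write H for 'the item is defective'. Prior odds H:¬H = 0.236/0.764 = 0.30890. For the 'flagged' outcome, the likelihood ratio is 0.853/0.28 = 3.0464.
Posterior odds = 0.30890 × 3.0464 = 0.94104, so P(H|E) = 0.94104/(1+0.94104) = 0.485.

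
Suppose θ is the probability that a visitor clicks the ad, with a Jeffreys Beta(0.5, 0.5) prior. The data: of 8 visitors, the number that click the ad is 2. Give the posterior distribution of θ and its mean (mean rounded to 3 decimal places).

Posterior: Beta(2.5, 6.5); mean ≈ 0.278

The binomial likelihood is conjugate to the Beta prior: with 2 successes and 6 failures, the posterior is Beta(0.5+2, 0.5+6) = Beta(2.5, 6.5).
Posterior mean = α/(α+β) = 2.5/9 = 0.278.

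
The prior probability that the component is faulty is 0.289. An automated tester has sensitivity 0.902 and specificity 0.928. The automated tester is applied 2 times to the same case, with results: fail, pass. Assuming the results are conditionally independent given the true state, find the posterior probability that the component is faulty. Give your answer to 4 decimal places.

Let H be the event that the component is faulty; start with P(H) = 0.289. P('fail'|H) = 0.902, P('fail'|¬H) = 0.072.
Update on result 1 ('fail'): P(H) ← 0.902·0.2890 / (0.902·0.2890 + 0.072·0.7110) = 0.26068/0.31187 = 0.8359.
Update on result 2 ('pass'): P(H) ← 0.098·0.8359 / (0.098·0.8359 + 0.928·0.1641) = 0.081914/0.23424 = 0.3497.

Posterior P(H) ≈ 0.3497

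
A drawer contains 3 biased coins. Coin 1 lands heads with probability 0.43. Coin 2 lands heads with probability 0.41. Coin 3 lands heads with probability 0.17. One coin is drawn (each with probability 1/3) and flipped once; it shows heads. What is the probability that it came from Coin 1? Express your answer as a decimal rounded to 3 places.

Tabulate prior·likelihood by source: [1] prior 0.333333, lik 0.43, product 0.1433; [2] prior 0.333333, lik 0.41, product 0.1367; [3] prior 0.333333, lik 0.17, product 0.05667.
Normalizing constant = 0.33667; the posterior for Coin 1 is its product over the sum, 0.1433/0.33667 = 0.426.

Posterior probability ≈ 0.426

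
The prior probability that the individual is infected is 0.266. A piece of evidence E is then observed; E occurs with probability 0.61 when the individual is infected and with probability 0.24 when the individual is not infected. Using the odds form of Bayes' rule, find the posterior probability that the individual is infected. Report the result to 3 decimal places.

Posterior probability ≈ 0.479

Prior odds = 0.266/(1−0.266) = 0.36240. In log-odds, ln(0.36240) = -1.0150.
Add log likelihood ratio: ln(2.5417) = 0.93282.
Posterior log-odds = -0.082193, so posterior odds = exp(-0.082193) = 0.92109. Converting, P(H|E) = 0.92109/1.9211 = 0.479.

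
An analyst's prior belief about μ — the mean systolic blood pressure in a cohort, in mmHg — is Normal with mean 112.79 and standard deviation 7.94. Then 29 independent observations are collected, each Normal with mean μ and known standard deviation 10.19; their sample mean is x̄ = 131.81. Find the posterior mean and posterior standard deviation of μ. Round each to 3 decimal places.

With known σ, the Normal prior is conjugate. Weight on the data is w = (n/σ²)/(n/σ² + 1/τ₀²) = 0.279286/(0.279286+0.0158620) = 0.94626.
Posterior mean = w·x̄ + (1−w)·μ₀ = 0.94626·131.81 + 0.053743·112.79 = 130.788. Posterior variance = 1/(0.279286+0.0158620) = 3.38813, so SD = 1.841.

Posterior mean ≈ 130.788; posterior SD ≈ 1.841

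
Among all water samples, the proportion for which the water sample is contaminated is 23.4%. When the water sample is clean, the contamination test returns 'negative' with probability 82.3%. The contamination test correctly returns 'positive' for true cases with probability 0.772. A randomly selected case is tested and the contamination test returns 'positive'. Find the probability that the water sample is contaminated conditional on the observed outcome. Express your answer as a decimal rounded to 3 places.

Let H be the event that the water sample is contaminated. P(H) = 0.234, so P(¬H) = 0.766. With E the 'positive' result, P(E|H) = 0.772 and P(E|¬H) = 0.177.
P(E) = 0.772·0.234 + 0.177·0.766 = 0.18065 + 0.13558 = 0.31623.
By Bayes' theorem, P(H|E) = 0.18065 / 0.31623 = 0.571.

P(H | E) ≈ 0.571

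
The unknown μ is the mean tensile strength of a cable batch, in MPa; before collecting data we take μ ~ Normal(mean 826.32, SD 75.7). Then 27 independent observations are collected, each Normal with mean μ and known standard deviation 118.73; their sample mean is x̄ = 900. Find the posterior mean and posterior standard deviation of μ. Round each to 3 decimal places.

Posterior mean ≈ 893.848; posterior SD ≈ 21.875

Prior precision 1/τ₀² = 1/75.7² = 0.00017451; data precision n/σ² = 27/118.73² = 0.00191533.
Posterior precision = 0.00017451 + 0.00191533 = 0.00208983, giving posterior SD = 1/√0.00208983 = 21.875.
Posterior mean = (0.00017451·826.32 + 0.00191533·900) / 0.00208983 = 893.848.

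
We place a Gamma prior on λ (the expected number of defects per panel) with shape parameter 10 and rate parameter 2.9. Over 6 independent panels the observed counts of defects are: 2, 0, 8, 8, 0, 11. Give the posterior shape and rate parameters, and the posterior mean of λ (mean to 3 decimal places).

The Poisson likelihood adds the total count to the shape and the number of exposure periods to the rate. Here ∑xᵢ = 29 and n = 6, so shape 10→39 and rate 2.9→8.9.
E[λ | data] = 39/8.9 = 4.382.

Posterior: Gamma(shape=39, rate=8.9); mean ≈ 4.382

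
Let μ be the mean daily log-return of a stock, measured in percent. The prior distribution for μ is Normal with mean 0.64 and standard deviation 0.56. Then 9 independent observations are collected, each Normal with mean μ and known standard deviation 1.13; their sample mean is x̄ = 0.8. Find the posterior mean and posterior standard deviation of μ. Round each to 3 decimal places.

Posterior mean ≈ 0.750; posterior SD ≈ 0.313

Prior precision 1/τ₀² = 1/0.56² = 3.18878; data precision n/σ² = 9/1.13² = 7.04832.
Posterior precision = 3.18878 + 7.04832 = 10.2371, giving posterior SD = 1/√10.2371 = 0.313.
Posterior mean = (3.18878·0.64 + 7.04832·0.8) / 10.2371 = 0.750.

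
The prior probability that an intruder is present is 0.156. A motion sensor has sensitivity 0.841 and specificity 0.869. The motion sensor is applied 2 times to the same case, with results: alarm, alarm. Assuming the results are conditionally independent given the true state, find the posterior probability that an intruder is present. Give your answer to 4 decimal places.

Posterior P(H) ≈ 0.8840

Let H be the event that an intruder is present; start with P(H) = 0.156. P('alarm'|H) = 0.841, P('alarm'|¬H) = 0.131.
Update on result 1 ('alarm'): P(H) ← 0.841·0.1560 / (0.841·0.1560 + 0.131·0.8440) = 0.13120/0.24176 = 0.5427.
Update on result 2 ('alarm'): P(H) ← 0.841·0.5427 / (0.841·0.5427 + 0.131·0.4573) = 0.45639/0.51630 = 0.8840.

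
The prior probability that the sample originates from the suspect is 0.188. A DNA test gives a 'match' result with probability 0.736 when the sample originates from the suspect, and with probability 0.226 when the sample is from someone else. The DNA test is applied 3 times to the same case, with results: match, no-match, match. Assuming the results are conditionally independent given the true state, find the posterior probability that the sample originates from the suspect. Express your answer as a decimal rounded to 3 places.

Posterior P(H) ≈ 0.456

With H the event that the sample originates from the suspect, the joint likelihood of the observed sequence is P(data|H) = 0.736·0.264·0.736 = 0.14301 and P(data|¬H) = 0.226·0.774·0.226 = 0.039533.
Bayes: P(H|data) = 0.188·0.14301 / (0.188·0.14301 + 0.812·0.039533) = 0.026885/0.058986 = 0.4558.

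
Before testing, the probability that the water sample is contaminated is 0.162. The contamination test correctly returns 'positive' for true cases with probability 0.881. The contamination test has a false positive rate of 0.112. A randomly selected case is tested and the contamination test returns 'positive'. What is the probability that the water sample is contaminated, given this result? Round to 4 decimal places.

Write H for 'the water sample is contaminated'. Prior odds H:¬H = 0.162/0.838 = 0.19332. For the 'positive' outcome, the likelihood ratio is 0.881/0.112 = 7.8661.
Posterior odds = 0.19332 × 7.8661 = 1.5206, so P(H|E) = 1.5206/(1+1.5206) = 0.6033.

P(H | E) ≈ 0.6033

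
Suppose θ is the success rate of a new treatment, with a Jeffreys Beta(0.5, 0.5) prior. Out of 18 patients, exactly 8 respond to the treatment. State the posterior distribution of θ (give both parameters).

Posterior: Beta(8.5, 10.5)

The binomial likelihood is conjugate to the Beta prior: with 8 successes and 10 failures, the posterior is Beta(0.5+8, 0.5+10) = Beta(8.5, 10.5).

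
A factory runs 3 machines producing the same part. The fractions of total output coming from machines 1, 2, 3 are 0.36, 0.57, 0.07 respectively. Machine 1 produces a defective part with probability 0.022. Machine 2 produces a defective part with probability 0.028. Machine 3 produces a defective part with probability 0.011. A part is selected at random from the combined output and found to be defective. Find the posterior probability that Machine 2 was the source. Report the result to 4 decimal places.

Posterior probability ≈ 0.6475

P(defective|M1) = 0.022; P(defective|M2) = 0.028; P(defective|M3) = 0.011.
Prior × likelihood for each source: 0.36·0.022=0.007920, 0.57·0.028=0.01596, 0.07·0.011=0.0007700. Summing gives P(defective) = 0.024650.
P(Machine 2 | defective) = 0.01596 / 0.024650 = 0.6475.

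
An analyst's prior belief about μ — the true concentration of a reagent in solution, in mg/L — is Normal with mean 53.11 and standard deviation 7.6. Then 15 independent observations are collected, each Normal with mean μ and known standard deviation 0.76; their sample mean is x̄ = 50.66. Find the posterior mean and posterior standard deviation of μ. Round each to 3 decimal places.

With known σ, the Normal prior is conjugate. Weight on the data is w = (n/σ²)/(n/σ² + 1/τ₀²) = 25.9695/(25.9695+0.0173130) = 0.99933.
Posterior mean = w·x̄ + (1−w)·μ₀ = 0.99933·50.66 + 0.00066622·53.11 = 50.662. Posterior variance = 1/(25.9695+0.0173130) = 0.0384810, so SD = 0.196.

Posterior mean ≈ 50.662; posterior SD ≈ 0.196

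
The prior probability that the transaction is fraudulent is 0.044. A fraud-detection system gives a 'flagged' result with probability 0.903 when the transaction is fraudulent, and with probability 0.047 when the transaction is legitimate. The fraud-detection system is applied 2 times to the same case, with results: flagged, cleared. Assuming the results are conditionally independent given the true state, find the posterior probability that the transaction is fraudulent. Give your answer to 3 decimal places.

Posterior P(H) ≈ 0.083

With H the event that the transaction is fraudulent, the joint likelihood of the observed sequence is P(data|H) = 0.903·0.097 = 0.087591 and P(data|¬H) = 0.047·0.953 = 0.044791.
Bayes: P(H|data) = 0.044·0.087591 / (0.044·0.087591 + 0.956·0.044791) = 0.0038540/0.046674 = 0.0826.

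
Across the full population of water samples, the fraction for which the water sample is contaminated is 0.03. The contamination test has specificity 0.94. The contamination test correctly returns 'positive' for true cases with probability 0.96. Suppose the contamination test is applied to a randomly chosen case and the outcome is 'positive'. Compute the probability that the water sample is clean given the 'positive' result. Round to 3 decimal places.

P(¬H | E) ≈ 0.669

Let H be the event that the water sample is contaminated. P(H) = 0.03, so P(¬H) = 0.97. With E the 'positive' result, P(E|H) = 0.96 and P(E|¬H) = 0.06.
P(E) = 0.96·0.03 + 0.06·0.97 = 0.028800 + 0.058200 = 0.087000.
By Bayes' theorem, P(H|E) = 0.028800 / 0.087000 = 0.331. Hence P(¬H|E) = 1 − 0.331 = 0.669.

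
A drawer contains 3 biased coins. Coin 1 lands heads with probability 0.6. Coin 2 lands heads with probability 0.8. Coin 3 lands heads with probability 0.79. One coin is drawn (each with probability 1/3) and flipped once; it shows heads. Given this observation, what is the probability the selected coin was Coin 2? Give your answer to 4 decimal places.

Posterior probability ≈ 0.3653

Tabulate prior·likelihood by source: [1] prior 0.333333, lik 0.6, product 0.2000; [2] prior 0.333333, lik 0.8, product 0.2667; [3] prior 0.333333, lik 0.79, product 0.2633.
Normalizing constant = 0.73000; the posterior for Coin 2 is its product over the sum, 0.2667/0.73000 = 0.3653.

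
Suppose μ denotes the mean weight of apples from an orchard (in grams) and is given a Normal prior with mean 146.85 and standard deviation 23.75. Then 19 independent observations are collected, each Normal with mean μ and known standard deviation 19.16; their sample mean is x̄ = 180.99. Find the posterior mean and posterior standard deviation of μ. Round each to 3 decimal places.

Posterior mean ≈ 179.859; posterior SD ≈ 4.322

With known σ, the Normal prior is conjugate. Weight on the data is w = (n/σ²)/(n/σ² + 1/τ₀²) = 0.0517562/(0.0517562+0.00177285) = 0.96688.
Posterior mean = w·x̄ + (1−w)·μ₀ = 0.96688·180.99 + 0.033119·146.85 = 179.859. Posterior variance = 1/(0.0517562+0.00177285) = 18.6814, so SD = 4.322.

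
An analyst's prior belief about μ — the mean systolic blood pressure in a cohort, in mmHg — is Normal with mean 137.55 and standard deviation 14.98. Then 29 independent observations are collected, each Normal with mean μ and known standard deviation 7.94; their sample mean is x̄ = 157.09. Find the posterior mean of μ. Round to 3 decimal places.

With known σ, the Normal prior is conjugate. Weight on the data is w = (n/σ²)/(n/σ² + 1/τ₀²) = 0.459999/(0.459999+0.00445632) = 0.99041.
Posterior mean = w·x̄ + (1−w)·μ₀ = 0.99041·157.09 + 0.0095947·137.55 = 156.903.

Posterior mean ≈ 156.903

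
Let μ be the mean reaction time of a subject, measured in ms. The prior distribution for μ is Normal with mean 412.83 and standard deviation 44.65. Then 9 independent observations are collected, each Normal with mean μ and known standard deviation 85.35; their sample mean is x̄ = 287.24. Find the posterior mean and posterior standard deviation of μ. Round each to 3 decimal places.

Prior precision 1/τ₀² = 1/44.65² = 0.00050160; data precision n/σ² = 9/85.35² = 0.00123548.
Posterior precision = 0.00050160 + 0.00123548 = 0.00173708, giving posterior SD = 1/√0.00173708 = 23.993.
Posterior mean = (0.00050160·412.83 + 0.00123548·287.24) / 0.00173708 = 323.505.

Posterior mean ≈ 323.505; posterior SD ≈ 23.993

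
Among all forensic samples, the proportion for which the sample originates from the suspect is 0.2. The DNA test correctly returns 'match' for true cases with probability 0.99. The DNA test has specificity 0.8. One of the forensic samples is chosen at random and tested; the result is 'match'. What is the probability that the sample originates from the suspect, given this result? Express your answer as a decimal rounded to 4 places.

P(H | E) ≈ 0.5531

Write H for 'the sample originates from the suspect'. Prior odds H:¬H = 0.2/0.8 = 0.25000. For the 'match' outcome, the likelihood ratio is 0.99/0.2 = 4.9500.
Posterior odds = 0.25000 × 4.9500 = 1.2375, so P(H|E) = 1.2375/(1+1.2375) = 0.5531.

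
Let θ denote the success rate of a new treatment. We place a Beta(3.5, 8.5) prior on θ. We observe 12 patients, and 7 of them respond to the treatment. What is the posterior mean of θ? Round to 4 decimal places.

The binomial likelihood is conjugate to the Beta prior: with 7 successes and 5 failures, the posterior is Beta(3.5+7, 8.5+5) = Beta(10.5, 13.5).
Posterior mean = α/(α+β) = 10.5/24 = 0.4375.

Posterior mean ≈ 0.4375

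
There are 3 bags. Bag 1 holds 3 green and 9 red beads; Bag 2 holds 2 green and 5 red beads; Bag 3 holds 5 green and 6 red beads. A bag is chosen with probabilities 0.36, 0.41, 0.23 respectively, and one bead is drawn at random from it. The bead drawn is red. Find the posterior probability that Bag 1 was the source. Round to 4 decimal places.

Tabulate prior·likelihood by source: [1] prior 0.36, lik 0.75, product 0.2700; [2] prior 0.41, lik 0.7143, product 0.2929; [3] prior 0.23, lik 0.5455, product 0.1255.
Normalizing constant = 0.68831; the posterior for Bag 1 is its product over the sum, 0.2700/0.68831 = 0.3923.

Posterior probability ≈ 0.3923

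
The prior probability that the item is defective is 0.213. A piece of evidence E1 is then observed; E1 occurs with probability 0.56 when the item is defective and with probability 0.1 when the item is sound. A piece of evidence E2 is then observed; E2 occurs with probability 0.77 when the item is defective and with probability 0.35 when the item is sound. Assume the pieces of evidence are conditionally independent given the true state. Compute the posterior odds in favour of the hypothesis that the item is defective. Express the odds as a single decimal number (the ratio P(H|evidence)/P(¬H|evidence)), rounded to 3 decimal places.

Posterior odds ≈ 3.334

Prior odds = 0.213/(1−0.213) = 0.27065.
Likelihood ratio for E1 = 0.56/0.1 = 5.6000.
Likelihood ratio for E2 = 0.77/0.35 = 2.2000.
Posterior odds = prior odds × LR₁ × LR₂ = 3.3344.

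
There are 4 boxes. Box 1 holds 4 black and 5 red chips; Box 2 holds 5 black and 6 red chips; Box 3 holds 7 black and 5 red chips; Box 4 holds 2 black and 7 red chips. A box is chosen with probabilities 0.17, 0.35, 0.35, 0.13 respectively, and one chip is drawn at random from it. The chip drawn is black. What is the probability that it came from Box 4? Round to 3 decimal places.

Posterior probability ≈ 0.062

P(black|Box 1) = 0.4444; P(black|Box 2) = 0.4545; P(black|Box 3) = 0.5833; P(black|Box 4) = 0.2222.
Prior × likelihood for each source: 0.17·0.4444=0.07556, 0.35·0.4545=0.1591, 0.35·0.5833=0.2042, 0.13·0.2222=0.02889. Summing gives P(black) = 0.46770.
P(Box 4 | black) = 0.02889 / 0.46770 = 0.062.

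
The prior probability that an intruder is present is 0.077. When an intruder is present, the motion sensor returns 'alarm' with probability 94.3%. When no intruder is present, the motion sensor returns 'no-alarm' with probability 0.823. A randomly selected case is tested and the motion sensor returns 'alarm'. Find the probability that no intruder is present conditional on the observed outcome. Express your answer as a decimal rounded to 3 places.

Write H for 'an intruder is present'. Prior odds H:¬H = 0.077/0.923 = 0.083424. For the 'alarm' outcome, the likelihood ratio is 0.943/0.177 = 5.3277.
Posterior odds = 0.083424 × 5.3277 = 0.44445, so P(H|E) = 0.44445/(1+0.44445) = 0.308. Then P(¬H|E) = 1 − 0.308 = 0.692.

P(¬H | E) ≈ 0.692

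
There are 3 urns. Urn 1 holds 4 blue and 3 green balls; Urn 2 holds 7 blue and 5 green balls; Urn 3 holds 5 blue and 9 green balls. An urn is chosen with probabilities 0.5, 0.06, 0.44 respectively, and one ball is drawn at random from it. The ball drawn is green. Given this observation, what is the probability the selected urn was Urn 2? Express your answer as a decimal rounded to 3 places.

Posterior probability ≈ 0.048

Tabulate prior·likelihood by source: [1] prior 0.5, lik 0.4286, product 0.2143; [2] prior 0.06, lik 0.4167, product 0.02500; [3] prior 0.44, lik 0.6429, product 0.2829.
Normalizing constant = 0.52214; the posterior for Urn 2 is its product over the sum, 0.02500/0.52214 = 0.048.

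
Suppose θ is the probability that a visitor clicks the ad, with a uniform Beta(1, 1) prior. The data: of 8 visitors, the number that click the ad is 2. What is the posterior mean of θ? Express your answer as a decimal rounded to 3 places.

The binomial likelihood is conjugate to the Beta prior: with 2 successes and 6 failures, the posterior is Beta(1+2, 1+6) = Beta(3, 7).
Posterior mean = α/(α+β) = 3/10 = 0.300.

Posterior mean ≈ 0.300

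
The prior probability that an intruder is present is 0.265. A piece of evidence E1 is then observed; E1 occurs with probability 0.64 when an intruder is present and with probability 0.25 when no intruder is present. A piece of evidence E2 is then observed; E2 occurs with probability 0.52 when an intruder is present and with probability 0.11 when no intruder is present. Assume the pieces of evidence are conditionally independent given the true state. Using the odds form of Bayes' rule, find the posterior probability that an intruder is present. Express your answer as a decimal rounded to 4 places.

Posterior probability ≈ 0.8135

Prior odds = 0.265/(1−0.265) = 0.36054. In log-odds, ln(0.36054) = -1.0201.
Add log likelihood ratios: ln(2.5600) + ln(4.7273) = 2.4934.
Posterior log-odds = 1.4732, so posterior odds = exp(1.4732) = 4.3632. Converting, P(H|E) = 4.3632/5.3632 = 0.8135.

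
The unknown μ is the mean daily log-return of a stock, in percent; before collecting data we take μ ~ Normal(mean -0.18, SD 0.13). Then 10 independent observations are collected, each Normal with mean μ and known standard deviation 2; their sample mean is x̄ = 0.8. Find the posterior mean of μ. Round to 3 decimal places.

Prior precision 1/τ₀² = 1/0.13² = 59.1716; data precision n/σ² = 10/2² = 2.50000.
Posterior precision = 59.1716 + 2.50000 = 61.6716.
Posterior mean = (59.1716·-0.18 + 2.50000·0.8) / 61.6716 = -0.140.

Posterior mean ≈ -0.140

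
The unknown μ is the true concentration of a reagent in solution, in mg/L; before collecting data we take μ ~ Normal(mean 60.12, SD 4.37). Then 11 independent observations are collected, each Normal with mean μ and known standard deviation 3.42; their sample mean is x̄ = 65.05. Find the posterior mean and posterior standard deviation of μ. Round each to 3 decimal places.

With known σ, the Normal prior is conjugate. Weight on the data is w = (n/σ²)/(n/σ² + 1/τ₀²) = 0.940460/(0.940460+0.0523645) = 0.94726.
Posterior mean = w·x̄ + (1−w)·μ₀ = 0.94726·65.05 + 0.052743·60.12 = 64.790. Posterior variance = 1/(0.940460+0.0523645) = 1.00723, so SD = 1.004.

Posterior mean ≈ 64.790; posterior SD ≈ 1.004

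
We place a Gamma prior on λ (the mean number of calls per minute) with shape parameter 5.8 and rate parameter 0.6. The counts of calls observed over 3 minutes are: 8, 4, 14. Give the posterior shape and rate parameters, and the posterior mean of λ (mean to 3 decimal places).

The Poisson likelihood adds the total count to the shape and the number of exposure periods to the rate. Here ∑xᵢ = 26 and n = 3, so shape 5.8→31.8 and rate 0.6→3.6.
E[λ | data] = 31.8/3.6 = 8.833.

Posterior: Gamma(shape=31.8, rate=3.6); mean ≈ 8.833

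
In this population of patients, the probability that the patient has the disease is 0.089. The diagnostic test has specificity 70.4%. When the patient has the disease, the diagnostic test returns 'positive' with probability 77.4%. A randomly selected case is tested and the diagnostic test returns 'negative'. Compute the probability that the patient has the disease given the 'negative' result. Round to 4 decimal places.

Let H be the event that the patient has the disease. P(H) = 0.089, so P(¬H) = 0.911. With E the 'negative' result, P(E|H) = 0.226 and P(E|¬H) = 0.704.
P(E) = 0.226·0.089 + 0.704·0.911 = 0.020114 + 0.64134 = 0.66146.
By Bayes' theorem, P(H|E) = 0.020114 / 0.66146 = 0.0304.

P(H | E) ≈ 0.0304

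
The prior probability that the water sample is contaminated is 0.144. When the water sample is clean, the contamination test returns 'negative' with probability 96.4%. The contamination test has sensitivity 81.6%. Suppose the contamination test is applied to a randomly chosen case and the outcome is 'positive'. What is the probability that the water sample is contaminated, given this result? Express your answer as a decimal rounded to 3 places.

P(H | E) ≈ 0.792

Write H for 'the water sample is contaminated'. Prior odds H:¬H = 0.144/0.856 = 0.16822. For the 'positive' outcome, the likelihood ratio is 0.816/0.036 = 22.667.
Posterior odds = 0.16822 × 22.667 = 3.8131, so P(H|E) = 3.8131/(1+3.8131) = 0.792.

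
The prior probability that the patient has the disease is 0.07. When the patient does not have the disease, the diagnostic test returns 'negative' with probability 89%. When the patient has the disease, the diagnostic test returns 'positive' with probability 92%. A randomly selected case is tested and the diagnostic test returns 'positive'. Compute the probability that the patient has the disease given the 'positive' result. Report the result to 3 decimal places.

Let H be the event that the patient has the disease. P(H) = 0.07, so P(¬H) = 0.93. With E the 'positive' result, P(E|H) = 0.92 and P(E|¬H) = 0.11.
P(E) = 0.92·0.07 + 0.11·0.93 = 0.064400 + 0.10230 = 0.16670.
By Bayes' theorem, P(H|E) = 0.064400 / 0.16670 = 0.386.

P(H | E) ≈ 0.386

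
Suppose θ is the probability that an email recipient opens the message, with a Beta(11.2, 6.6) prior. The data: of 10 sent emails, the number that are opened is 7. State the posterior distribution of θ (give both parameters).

Posterior: Beta(18.2, 9.6)

Observing 7 successes and 3 failures updates Beta(11.2, 6.6) by adding the success and failure counts to the two shape parameters: α = 11.2+7 = 18.2, β = 6.6+3 = 9.6.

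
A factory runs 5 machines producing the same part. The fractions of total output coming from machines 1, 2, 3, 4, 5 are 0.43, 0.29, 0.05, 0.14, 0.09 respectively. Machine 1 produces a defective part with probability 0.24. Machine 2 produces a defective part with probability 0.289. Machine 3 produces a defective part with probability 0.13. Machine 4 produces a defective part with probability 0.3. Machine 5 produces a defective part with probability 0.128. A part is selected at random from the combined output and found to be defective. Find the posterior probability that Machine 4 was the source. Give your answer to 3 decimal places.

Tabulate prior·likelihood by source: [1] prior 0.43, lik 0.24, product 0.1032; [2] prior 0.29, lik 0.289, product 0.08381; [3] prior 0.05, lik 0.13, product 0.006500; [4] prior 0.14, lik 0.3, product 0.04200; [5] prior 0.09, lik 0.128, product 0.01152.
Normalizing constant = 0.24703; the posterior for Machine 4 is its product over the sum, 0.04200/0.24703 = 0.170.

Posterior probability ≈ 0.170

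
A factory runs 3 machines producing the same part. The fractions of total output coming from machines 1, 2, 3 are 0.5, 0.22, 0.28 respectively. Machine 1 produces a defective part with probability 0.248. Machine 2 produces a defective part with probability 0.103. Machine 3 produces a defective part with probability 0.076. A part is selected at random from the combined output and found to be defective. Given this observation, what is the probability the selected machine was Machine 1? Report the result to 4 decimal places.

Posterior probability ≈ 0.7384

P(defective|M1) = 0.248; P(defective|M2) = 0.103; P(defective|M3) = 0.076.
Prior × likelihood for each source: 0.5·0.248=0.1240, 0.22·0.103=0.02266, 0.28·0.076=0.02128. Summing gives P(defective) = 0.16794.
P(Machine 1 | defective) = 0.1240 / 0.16794 = 0.7384.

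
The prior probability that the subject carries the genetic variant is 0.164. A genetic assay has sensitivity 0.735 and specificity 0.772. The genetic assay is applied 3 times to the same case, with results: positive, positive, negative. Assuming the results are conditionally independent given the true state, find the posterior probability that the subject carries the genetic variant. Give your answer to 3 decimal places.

Posterior P(H) ≈ 0.412

Let H be the event that the subject carries the genetic variant; start with P(H) = 0.164. P('positive'|H) = 0.735, P('positive'|¬H) = 0.228.
Update on result 1 ('positive'): P(H) ← 0.735·0.1640 / (0.735·0.1640 + 0.228·0.8360) = 0.12054/0.31115 = 0.3874.
Update on result 2 ('positive'): P(H) ← 0.735·0.3874 / (0.735·0.3874 + 0.228·0.6126) = 0.28474/0.42441 = 0.6709.
Update on result 3 ('negative'): P(H) ← 0.265·0.6709 / (0.265·0.6709 + 0.772·0.3291) = 0.17779/0.43185 = 0.4117.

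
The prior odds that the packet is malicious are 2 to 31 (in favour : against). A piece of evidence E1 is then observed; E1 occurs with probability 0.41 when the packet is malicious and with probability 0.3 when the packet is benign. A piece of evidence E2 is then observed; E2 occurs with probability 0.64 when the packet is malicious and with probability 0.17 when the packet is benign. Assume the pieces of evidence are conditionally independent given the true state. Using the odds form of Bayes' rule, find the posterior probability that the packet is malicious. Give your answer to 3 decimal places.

Prior odds = 2/31 = 0.064516. In log-odds, ln(0.064516) = -2.7408.
Add log likelihood ratios: ln(1.3667) + ln(3.7647) = 1.6380.
Posterior log-odds = -1.1028, so posterior odds = exp(-1.1028) = 0.33194. Converting, P(H|E) = 0.33194/1.3319 = 0.249.

Posterior probability ≈ 0.249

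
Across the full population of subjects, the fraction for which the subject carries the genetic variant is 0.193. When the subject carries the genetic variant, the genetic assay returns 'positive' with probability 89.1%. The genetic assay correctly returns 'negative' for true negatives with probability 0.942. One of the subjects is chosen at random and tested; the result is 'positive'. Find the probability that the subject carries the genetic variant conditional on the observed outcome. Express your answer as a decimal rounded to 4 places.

P(H | E) ≈ 0.7860

Let H be the event that the subject carries the genetic variant. P(H) = 0.193, so P(¬H) = 0.807. With E the 'positive' result, P(E|H) = 0.891 and P(E|¬H) = 0.058.
P(E) = 0.891·0.193 + 0.058·0.807 = 0.17196 + 0.046806 = 0.21877.
By Bayes' theorem, P(H|E) = 0.17196 / 0.21877 = 0.7860.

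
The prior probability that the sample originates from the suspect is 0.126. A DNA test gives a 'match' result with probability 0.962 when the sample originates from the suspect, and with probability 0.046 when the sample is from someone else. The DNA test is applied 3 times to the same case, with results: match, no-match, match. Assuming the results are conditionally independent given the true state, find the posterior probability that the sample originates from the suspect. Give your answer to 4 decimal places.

Posterior P(H) ≈ 0.7152

With H the event that the sample originates from the suspect, the joint likelihood of the observed sequence is P(data|H) = 0.962·0.038·0.962 = 0.035167 and P(data|¬H) = 0.046·0.954·0.046 = 0.0020187.
Bayes: P(H|data) = 0.126·0.035167 / (0.126·0.035167 + 0.874·0.0020187) = 0.0044310/0.0061953 = 0.7152.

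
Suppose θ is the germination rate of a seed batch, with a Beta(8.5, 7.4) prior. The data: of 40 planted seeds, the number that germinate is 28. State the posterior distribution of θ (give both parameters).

Posterior: Beta(36.5, 19.4)

Observing 28 successes and 12 failures updates Beta(8.5, 7.4) by adding the success and failure counts to the two shape parameters: α = 8.5+28 = 36.5, β = 7.4+12 = 19.4.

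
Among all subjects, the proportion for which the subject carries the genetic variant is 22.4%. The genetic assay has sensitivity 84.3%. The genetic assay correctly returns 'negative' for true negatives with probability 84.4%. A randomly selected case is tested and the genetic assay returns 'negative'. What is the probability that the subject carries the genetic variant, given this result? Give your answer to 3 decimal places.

P(H | E) ≈ 0.051

Let H be the event that the subject carries the genetic variant. P(H) = 0.224, so P(¬H) = 0.776. With E the 'negative' result, P(E|H) = 0.157 and P(E|¬H) = 0.844.
P(E) = 0.157·0.224 + 0.844·0.776 = 0.035168 + 0.65494 = 0.69011.
By Bayes' theorem, P(H|E) = 0.035168 / 0.69011 = 0.051.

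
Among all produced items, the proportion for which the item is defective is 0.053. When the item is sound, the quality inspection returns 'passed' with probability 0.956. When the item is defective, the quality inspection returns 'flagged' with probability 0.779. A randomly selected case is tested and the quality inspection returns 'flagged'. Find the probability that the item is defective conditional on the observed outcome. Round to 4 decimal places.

P(H | E) ≈ 0.4977

Let H be the event that the item is defective. P(H) = 0.053, so P(¬H) = 0.947. With E the 'flagged' result, P(E|H) = 0.779 and P(E|¬H) = 0.044.
P(E) = 0.779·0.053 + 0.044·0.947 = 0.041287 + 0.041668 = 0.082955.
By Bayes' theorem, P(H|E) = 0.041287 / 0.082955 = 0.4977.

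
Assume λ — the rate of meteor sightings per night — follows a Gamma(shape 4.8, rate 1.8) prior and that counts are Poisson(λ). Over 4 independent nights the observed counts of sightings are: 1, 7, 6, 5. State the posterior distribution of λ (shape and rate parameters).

Posterior: Gamma(shape=23.8, rate=5.8)

Total count ∑xᵢ = 19 over n = 4 nights.
Gamma is conjugate to the Poisson likelihood: posterior is Gamma(shape = 4.8+19 = 23.8, rate = 1.8+4 = 5.8).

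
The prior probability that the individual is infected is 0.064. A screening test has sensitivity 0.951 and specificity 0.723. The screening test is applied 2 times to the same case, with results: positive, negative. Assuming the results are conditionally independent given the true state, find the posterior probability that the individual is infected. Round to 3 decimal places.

Posterior P(H) ≈ 0.016

Let H be the event that the individual is infected; start with P(H) = 0.064. P('positive'|H) = 0.951, P('positive'|¬H) = 0.277.
Update on result 1 ('positive'): P(H) ← 0.951·0.0640 / (0.951·0.0640 + 0.277·0.9360) = 0.060864/0.32014 = 0.1901.
Update on result 2 ('negative'): P(H) ← 0.049·0.1901 / (0.049·0.1901 + 0.723·0.8099) = 0.0093158/0.59486 = 0.0157.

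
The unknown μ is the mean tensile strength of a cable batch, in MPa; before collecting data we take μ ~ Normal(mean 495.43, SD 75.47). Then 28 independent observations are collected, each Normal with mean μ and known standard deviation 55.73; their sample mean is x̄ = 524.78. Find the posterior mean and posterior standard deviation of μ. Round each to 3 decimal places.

Posterior mean ≈ 524.219; posterior SD ≈ 10.431

Prior precision 1/τ₀² = 1/75.47² = 0.00017557; data precision n/σ² = 28/55.73² = 0.00901530.
Posterior precision = 0.00017557 + 0.00901530 = 0.00919087, giving posterior SD = 1/√0.00919087 = 10.431.
Posterior mean = (0.00017557·495.43 + 0.00901530·524.78) / 0.00919087 = 524.219.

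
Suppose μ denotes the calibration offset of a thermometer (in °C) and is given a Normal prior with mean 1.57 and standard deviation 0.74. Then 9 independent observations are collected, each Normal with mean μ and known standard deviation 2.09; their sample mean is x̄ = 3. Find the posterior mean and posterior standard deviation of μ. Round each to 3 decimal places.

Posterior mean ≈ 2.328; posterior SD ≈ 0.507

With known σ, the Normal prior is conjugate. Weight on the data is w = (n/σ²)/(n/σ² + 1/τ₀²) = 2.06039/(2.06039+1.82615) = 0.53013.
Posterior mean = w·x̄ + (1−w)·μ₀ = 0.53013·3 + 0.46987·1.57 = 2.328. Posterior variance = 1/(2.06039+1.82615) = 0.257298, so SD = 0.507.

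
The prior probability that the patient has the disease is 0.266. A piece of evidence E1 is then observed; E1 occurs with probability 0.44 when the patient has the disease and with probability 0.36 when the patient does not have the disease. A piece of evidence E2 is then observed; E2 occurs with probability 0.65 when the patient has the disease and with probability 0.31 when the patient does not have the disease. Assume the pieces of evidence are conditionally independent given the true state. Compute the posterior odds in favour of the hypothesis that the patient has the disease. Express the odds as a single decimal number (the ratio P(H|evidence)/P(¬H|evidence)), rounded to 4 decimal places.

Posterior odds ≈ 0.9287

Prior odds = 0.266/(1−0.266) = 0.36240.
Likelihood ratio for E1 = 0.44/0.36 = 1.2222.
Likelihood ratio for E2 = 0.65/0.31 = 2.0968.
Posterior odds = prior odds × LR₁ × LR₂ = 0.92873.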